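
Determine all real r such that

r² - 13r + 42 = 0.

Factor: (r - 7)(r - 6) = 0.
So r = 7 or r = 6.

r = 6 or r = 7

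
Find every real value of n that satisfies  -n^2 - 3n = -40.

Bring every term to one side: -n^2 - 3n + 40 = 0.
Factor: -1(n + 8)(n - 5) = 0.
So n = -8 or n = 5.

n = -8 or n = 5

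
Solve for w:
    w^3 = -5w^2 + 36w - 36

w = -9.2915 or w = 1.2915 or w = 3

Rearrange: w^3 + 5w^2 - 36w + 36 = 0.
Possible rational roots are divisors of 36. Testing w = 3 gives 0, so (w - 3) is a factor.
Divide: w^3 + 5w^2 - 36w + 36 = (w - 3)(w^2 + 8w - 12).
Apply the quadratic formula to w^2 + 8w - 12 = 0: w = (-8 +/- sqrt(112))/2, i.e. w ~= 1.2915 or w ~= -9.2915.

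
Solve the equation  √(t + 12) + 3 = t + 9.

Isolate the radical: √(t + 12) = t + 6.
Square both sides: t + 12 = (t + 6)².
Expand and rearrange: t² + 11t + 24 = 0.
Solving gives t = -3 or t = -8.
Check each candidate in the original equation:
  t = -3: √(9) = 3, while t + 6 = 3 — valid.
  t = -8: √(4) = 2, while t + 6 = -2 — extraneous.

t = -3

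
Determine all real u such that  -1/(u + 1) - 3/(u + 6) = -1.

u = -3.7913 or u = 0.7913

Multiply both sides by (u + 1)(u + 6):
-(u + 6) - 3(u + 1) = -(u + 1)(u + 6).
Expand and collect terms: -u² - 3u + 3 = 0.
By the quadratic formula, u = (3 ± √21) / -2, so u ≈ -3.7913 or u ≈ 0.7913.
Neither value makes a denominator zero (u ≠ -1, u ≠ -6), so both are valid.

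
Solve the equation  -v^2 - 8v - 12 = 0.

Factor: -1(v + 6)(v + 2) = 0.
So v = -6 or v = -2.

v = -6 or v = -2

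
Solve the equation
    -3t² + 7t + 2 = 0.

Discriminant: (7)² − 4·(-3)·2 = 73.
Quadratic formula: t = (-7 ± √73) / (-6).
So t = 7/6 - √(73)/6 ≈ -0.2573 or t = 7/6 + √(73)/6 ≈ 2.5907.

t = -0.2573 or t = 2.5907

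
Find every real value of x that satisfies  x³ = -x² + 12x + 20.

Rearrange: x³ + x² - 12x - 20 = 0.
Possible rational roots are divisors of -20. Testing x = -2 gives 0, so (x + 2) is a factor.
Divide: x³ + x² - 12x - 20 = (x + 2)(x² - x - 10).
Apply the quadratic formula to x² - x - 10 = 0: x = (1 ± √41)/2, i.e. x ≈ 3.7016 or x ≈ -2.7016.

x = -2.7016 or x = -2 or x = 3.7016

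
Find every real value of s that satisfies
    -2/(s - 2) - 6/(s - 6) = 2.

s = 0 or s = 4

Multiply both sides by (s - 2)(s - 6):
-2(s - 6) - 6(s - 2) = 2(s - 2)(s - 6).
Expand and collect terms: 2s^2 - 8s = 0.
Factor or apply the quadratic formula: s = 4 or s = 0.
Neither value makes a denominator zero (s != 2, s != 6), so both are valid.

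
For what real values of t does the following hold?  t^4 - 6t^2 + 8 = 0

Let u = t^2. The equation becomes u^2 - 6u + 8 = 0.
Factor: (u - 2)(u - 4) = 0, so u = 2 or u = 4.
t^2 = 2 gives t = +/-sqrt(2) ~= +/-1.4142.
t^2 = 4 gives t = +/-2.

t = -2 or t = -1.4142 or t = 1.4142 or t = 2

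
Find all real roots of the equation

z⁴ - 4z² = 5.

z = -2.2361 or z = 2.2361

Let u = z². The equation becomes u² - 4u - 5 = 0.
Factor: (u + 1)(u - 5) = 0, so u = -1 or u = 5.
z² = -1 < 0 has no real solution.
z² = 5 gives z = ±√(5) ≈ ±2.2361.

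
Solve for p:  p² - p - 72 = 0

p = -8 or p = 9

Factor: (p + 8)(p - 9) = 0.
So p = -8 or p = 9.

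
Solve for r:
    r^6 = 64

Let u = r^3. The equation becomes u^2 - 64 = 0.
Factor: (u + 8)(u - 8) = 0, so u = -8 or u = 8.
r^3 = -8 gives r = -2.
r^3 = 8 gives r = 2.

r = -2 or r = 2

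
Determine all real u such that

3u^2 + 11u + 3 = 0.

u = -3.3699 or u = -0.2967

Discriminant: (11)^2 - 4*3*3 = 85.
Quadratic formula: u = (-11 +/- sqrt(85)) / 6.
So u = -11/6 + sqrt(85)/6 ~= -0.2967 or u = -11/6 - sqrt(85)/6 ~= -3.3699.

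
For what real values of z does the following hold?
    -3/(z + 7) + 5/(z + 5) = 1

Multiply both sides by (z + 7)(z + 5):
-3(z + 5) + 5(z + 7) = (z + 7)(z + 5).
Expand and collect terms: z^2 + 10z + 15 = 0.
By the quadratic formula, z = (-10 +/- sqrt(40)) / 2, so z ~= -1.8377 or z ~= -8.1623.
Neither value makes a denominator zero (z != -7, z != -5), so both are valid.

z = -8.1623 or z = -1.8377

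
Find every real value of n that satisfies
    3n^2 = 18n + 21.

n = -1 or n = 7

Bring every term to one side: 3n^2 - 18n - 21 = 0.
Factor: 3(n + 1)(n - 7) = 0.
So n = -1 or n = 7.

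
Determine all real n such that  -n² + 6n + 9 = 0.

n = -1.2426 or n = 7.2426

Discriminant: (6)² − 4·(-1)·9 = 72.
Quadratic formula: n = (-6 ± √72) / (-2).
So n = 3 - 3·√(2) ≈ -1.2426 or n = 3 + 3·√(2) ≈ 7.2426.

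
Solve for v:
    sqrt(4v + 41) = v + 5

Square both sides: 4v + 41 = (v + 5)^2.
Expand and rearrange: v^2 + 6v - 16 = 0.
Solving gives v = 2 or v = -8.
Check each candidate in the original equation:
  v = 2: sqrt(49) = 7, while v + 5 = 7 — valid.
  v = -8: sqrt(9) = 3, while v + 5 = -3 — extraneous.

v = 2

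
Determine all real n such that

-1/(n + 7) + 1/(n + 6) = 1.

Multiply both sides by (n + 7)(n + 6):
-(n + 6) + (n + 7) = (n + 7)(n + 6).
Expand and collect terms: n^2 + 13n + 41 = 0.
By the quadratic formula, n = (-13 +/- sqrt(5)) / 2, so n ~= -5.382 or n ~= -7.618.
Neither value makes a denominator zero (n != -7, n != -6), so both are valid.

n = -7.618 or n = -5.382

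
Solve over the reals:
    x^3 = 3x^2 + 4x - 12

Rearrange: x^3 - 3x^2 - 4x + 12 = 0.
Possible rational roots are divisors of 12. Testing x = 2 gives 0, so (x - 2) is a factor.
Divide: x^3 - 3x^2 - 4x + 12 = (x - 2)(x^2 - x - 6).
Factor the quadratic: x = 3 or x = -2.

x = -2 or x = 2 or x = 3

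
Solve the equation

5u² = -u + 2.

Rearrange to standard form: 5u² + u - 2 = 0.
Discriminant: (1)² − 4·5·(-2) = 41.
Quadratic formula: u = (-1 ± √41) / 10.
So u = -1/10 + √(41)/10 ≈ 0.5403 or u = -√(41)/10 - 1/10 ≈ -0.7403.

u = -0.7403 or u = 0.5403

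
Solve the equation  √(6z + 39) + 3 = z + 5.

Isolate the radical: √(6z + 39) = z + 2.
Square both sides: 6z + 39 = (z + 2)².
Expand and rearrange: z² - 2z - 35 = 0.
Solving gives z = 7 or z = -5.
Check each candidate in the original equation:
  z = 7: √(81) = 9, while z + 2 = 9 — valid.
  z = -5: √(9) = 3, while z + 2 = -3 — extraneous.

z = 7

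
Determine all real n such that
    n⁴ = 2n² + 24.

Let u = n². The equation becomes u² - 2u - 24 = 0.
Factor: (u + 4)(u - 6) = 0, so u = -4 or u = 6.
n² = -4 < 0 has no real solution.
n² = 6 gives n = ±√(6) ≈ ±2.4495.

n = -2.4495 or n = 2.4495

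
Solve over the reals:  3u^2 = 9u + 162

u = -6 or u = 9

Bring every term to one side: 3u^2 - 9u - 162 = 0.
Factor: 3(u - 9)(u + 6) = 0.
So u = 9 or u = -6.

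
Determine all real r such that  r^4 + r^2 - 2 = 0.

Let u = r^2. The equation becomes u^2 + u - 2 = 0.
Factor: (u - 1)(u + 2) = 0, so u = 1 or u = -2.
r^2 = 1 gives r = +/-1.
r^2 = -2 < 0 has no real solution.

r = -1 or r = 1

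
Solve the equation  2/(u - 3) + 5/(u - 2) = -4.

u = 0.4458 or u = 2.8042

Multiply both sides by (u - 3)(u - 2):
2(u - 2) + 5(u - 3) = -4(u - 3)(u - 2).
Expand and collect terms: -4u² + 13u - 5 = 0.
By the quadratic formula, u = (-13 ± √89) / -8, so u ≈ 0.4458 or u ≈ 2.8042.
Neither value makes a denominator zero (u ≠ 3, u ≠ 2), so both are valid.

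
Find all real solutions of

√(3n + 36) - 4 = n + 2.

Isolate the radical: √(3n + 36) = n + 6.
Square both sides: 3n + 36 = (n + 6)².
Expand and rearrange: n² + 9n = 0.
Solving gives n = 0 or n = -9.
Check each candidate in the original equation:
  n = 0: √(36) = 6, while n + 6 = 6 — valid.
  n = -9: √(9) = 3, while n + 6 = -3 — extraneous.

n = 0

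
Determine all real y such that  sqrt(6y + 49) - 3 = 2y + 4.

Isolate the radical: sqrt(6y + 49) = 2y + 7.
Square both sides: 6y + 49 = (2y + 7)^2.
Expand and rearrange: 4y^2 + 22y = 0.
Solving gives y = 0 or y = -5.5.
Check each candidate in the original equation:
  y = 0: sqrt(49) = 7, while 2y + 7 = 7 — valid.
  y = -5.5: sqrt(16) = 4, while 2y + 7 = -4 — extraneous.

y = 0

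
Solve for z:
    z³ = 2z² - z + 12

z = 3

Rearrange: z³ - 2z² + z - 12 = 0.
Possible rational roots are divisors of -12. Testing z = 3 gives 0, so (z - 3) is a factor.
Divide: z³ - 2z² + z - 12 = (z - 3)(z² + z + 4).
The quadratic z² + z + 4 has discriminant -15 < 0, so no further real roots.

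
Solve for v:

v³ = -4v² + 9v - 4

Rearrange: v³ + 4v² - 9v + 4 = 0.
Possible rational roots are divisors of 4. Testing v = 1 gives 0, so (v - 1) is a factor.
Divide: v³ + 4v² - 9v + 4 = (v - 1)(v² + 5v - 4).
Apply the quadratic formula to v² + 5v - 4 = 0: v = (-5 ± √41)/2, i.e. v ≈ 0.7016 or v ≈ -5.7016.

v = -5.7016 or v = 0.7016 or v = 1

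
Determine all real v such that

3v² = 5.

v = -1.291 or v = 1.291

Rearrange to standard form: 3v² - 5 = 0.
Discriminant: (0)² − 4·3·(-5) = 60.
Quadratic formula: v = (0 ± √60) / 6.
So v = √(15)/3 ≈ 1.291 or v = -√(15)/3 ≈ -1.291.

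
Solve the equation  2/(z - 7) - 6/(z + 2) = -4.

Multiply both sides by (z - 7)(z + 2):
2(z + 2) - 6(z - 7) = -4(z - 7)(z + 2).
Expand and collect terms: -4z^2 + 24z + 10 = 0.
By the quadratic formula, z = (-24 +/- sqrt(736)) / -8, so z ~= -0.3912 or z ~= 6.3912.
Neither value makes a denominator zero (z != 7, z != -2), so both are valid.

z = -0.3912 or z = 6.3912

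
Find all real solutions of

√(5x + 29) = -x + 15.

x = 7

Square both sides: 5x + 29 = (-x + 15)².
Expand and rearrange: x² - 35x + 196 = 0.
Solving gives x = 28 or x = 7.
Check each candidate in the original equation:
  x = 28: √(169) = 13, while -x + 15 = -13 — extraneous.
  x = 7: √(64) = 8, while -x + 15 = 8 — valid.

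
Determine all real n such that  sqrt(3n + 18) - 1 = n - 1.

n = 6

Isolate the radical: sqrt(3n + 18) = n.
Square both sides: 3n + 18 = (n)^2.
Expand and rearrange: n^2 - 3n - 18 = 0.
Solving gives n = 6 or n = -3.
Check each candidate in the original equation:
  n = 6: sqrt(36) = 6, while n = 6 — valid.
  n = -3: sqrt(9) = 3, while n = -3 — extraneous.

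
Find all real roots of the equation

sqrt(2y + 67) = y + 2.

y = 7

Square both sides: 2y + 67 = (y + 2)^2.
Expand and rearrange: y^2 + 2y - 63 = 0.
Solving gives y = 7 or y = -9.
Check each candidate in the original equation:
  y = 7: sqrt(81) = 9, while y + 2 = 9 — valid.
  y = -9: sqrt(49) = 7, while y + 2 = -7 — extraneous.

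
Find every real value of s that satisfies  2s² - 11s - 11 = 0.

s = -0.8642 or s = 6.3642

Discriminant: (-11)² − 4·2·(-11) = 209.
Quadratic formula: s = (11 ± √209) / 4.
So s = 11/4 + √(209)/4 ≈ 6.3642 or s = 11/4 - √(209)/4 ≈ -0.8642.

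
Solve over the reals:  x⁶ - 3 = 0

Let u = x³. The equation becomes u² - 3 = 0.
By the quadratic formula, u = √(3) or u = -√(3).
x³ = √(3) gives x = ∛(√(3)) ≈ 1.2009.
x³ = -√(3) gives x = -∛(√(3)) ≈ -1.2009.

x = -1.2009 or x = 1.2009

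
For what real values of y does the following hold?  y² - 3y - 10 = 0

y = -2 or y = 5

Factor: (y + 2)(y - 5) = 0.
So y = -2 or y = 5.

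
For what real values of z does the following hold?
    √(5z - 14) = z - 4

z = 10

Square both sides: 5z - 14 = (z - 4)².
Expand and rearrange: z² - 13z + 30 = 0.
Solving gives z = 10 or z = 3.
Check each candidate in the original equation:
  z = 10: √(36) = 6, while z - 4 = 6 — valid.
  z = 3: √(1) = 1, while z - 4 = -1 — extraneous.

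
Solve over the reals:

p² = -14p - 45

p = -9 or p = -5

Bring every term to one side: p² + 14p + 45 = 0.
Factor: (p + 9)(p + 5) = 0.
So p = -9 or p = -5.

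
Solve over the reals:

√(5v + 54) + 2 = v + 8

v = 2

Isolate the radical: √(5v + 54) = v + 6.
Square both sides: 5v + 54 = (v + 6)².
Expand and rearrange: v² + 7v - 18 = 0.
Solving gives v = 2 or v = -9.
Check each candidate in the original equation:
  v = 2: √(64) = 8, while v + 6 = 8 — valid.
  v = -9: √(9) = 3, while v + 6 = -3 — extraneous.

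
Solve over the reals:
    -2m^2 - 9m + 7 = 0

m = -5.1762 or m = 0.6762

Discriminant: (-9)^2 - 4*(-2)*7 = 137.
Quadratic formula: m = (9 +/- sqrt(137)) / (-4).
So m = -sqrt(137)/4 - 9/4 ~= -5.1762 or m = -9/4 + sqrt(137)/4 ~= 0.6762.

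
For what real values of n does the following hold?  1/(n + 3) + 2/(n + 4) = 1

n = -3.4142 or n = -0.5858

Multiply both sides by (n + 3)(n + 4):
(n + 4) + 2(n + 3) = (n + 3)(n + 4).
Expand and collect terms: n² + 4n + 2 = 0.
By the quadratic formula, n = (-4 ± √8) / 2, so n ≈ -0.5858 or n ≈ -3.4142.
Neither value makes a denominator zero (n ≠ -3, n ≠ -4), so both are valid.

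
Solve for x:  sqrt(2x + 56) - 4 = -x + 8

x = 4

Isolate the radical: sqrt(2x + 56) = -x + 12.
Square both sides: 2x + 56 = (-x + 12)^2.
Expand and rearrange: x^2 - 26x + 88 = 0.
Solving gives x = 22 or x = 4.
Check each candidate in the original equation:
  x = 22: sqrt(100) = 10, while -x + 12 = -10 — extraneous.
  x = 4: sqrt(64) = 8, while -x + 12 = 8 — valid.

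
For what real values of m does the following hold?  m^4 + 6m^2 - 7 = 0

Let u = m^2. The equation becomes u^2 + 6u - 7 = 0.
Factor: (u + 7)(u - 1) = 0, so u = -7 or u = 1.
m^2 = -7 < 0 has no real solution.
m^2 = 1 gives m = +/-1.

m = -1 or m = 1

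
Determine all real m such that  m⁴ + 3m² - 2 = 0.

Let u = m². The equation becomes u² + 3u - 2 = 0.
By the quadratic formula, u = -3/2 + √(17)/2 or u = -√(17)/2 - 3/2.
m² = -3/2 + √(17)/2 gives m = ±√(-3/2 + √(17)/2) ≈ ±0.7494.
m² = -√(17)/2 - 3/2 < 0 has no real solution.

m = -0.7494 or m = 0.7494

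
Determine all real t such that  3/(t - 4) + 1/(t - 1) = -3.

Multiply both sides by (t - 4)(t - 1):
3(t - 1) + (t - 4) = -3(t - 4)(t - 1).
Expand and collect terms: -3t^2 + 11t - 5 = 0.
By the quadratic formula, t = (-11 +/- sqrt(61)) / -6, so t ~= 0.5316 or t ~= 3.135.
Neither value makes a denominator zero (t != 4, t != 1), so both are valid.

t = 0.5316 or t = 3.135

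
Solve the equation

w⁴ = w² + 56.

Let u = w². The equation becomes u² - u - 56 = 0.
Factor: (u + 7)(u - 8) = 0, so u = -7 or u = 8.
w² = -7 < 0 has no real solution.
w² = 8 gives w = ±2·√(2) ≈ ±2.8284.

w = -2.8284 or w = 2.8284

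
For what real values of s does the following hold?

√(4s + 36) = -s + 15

s = 7

Square both sides: 4s + 36 = (-s + 15)².
Expand and rearrange: s² - 34s + 189 = 0.
Solving gives s = 27 or s = 7.
Check each candidate in the original equation:
  s = 27: √(144) = 12, while -s + 15 = -12 — extraneous.
  s = 7: √(64) = 8, while -s + 15 = 8 — valid.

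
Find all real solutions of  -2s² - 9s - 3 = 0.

Discriminant: (-9)² − 4·(-2)·(-3) = 57.
Quadratic formula: s = (9 ± √57) / (-4).
So s = -9/4 - √(57)/4 ≈ -4.1375 or s = -9/4 + √(57)/4 ≈ -0.3625.

s = -4.1375 or s = -0.3625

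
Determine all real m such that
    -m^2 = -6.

m = -2.4495 or m = 2.4495

Rearrange to standard form: -m^2 + 6 = 0.
Discriminant: (0)^2 - 4*(-1)*6 = 24.
Quadratic formula: m = (0 +/- sqrt(24)) / (-2).
So m = -sqrt(6) ~= -2.4495 or m = sqrt(6) ~= 2.4495.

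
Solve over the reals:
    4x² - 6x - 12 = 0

Discriminant: (-6)² − 4·4·(-12) = 228.
Quadratic formula: x = (6 ± √228) / 8.
So x = 3/4 + √(57)/4 ≈ 2.6375 or x = 3/4 - √(57)/4 ≈ -1.1375.

x = -1.1375 or x = 2.6375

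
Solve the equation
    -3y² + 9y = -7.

Rearrange to standard form: -3y² + 9y + 7 = 0.
Discriminant: (9)² − 4·(-3)·7 = 165.
Quadratic formula: y = (-9 ± √165) / (-6).
So y = 3/2 - √(165)/6 ≈ -0.6409 or y = 3/2 + √(165)/6 ≈ 3.6409.

y = -0.6409 or y = 3.6409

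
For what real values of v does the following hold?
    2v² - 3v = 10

Rearrange to standard form: 2v² - 3v - 10 = 0.
Discriminant: (-3)² − 4·2·(-10) = 89.
Quadratic formula: v = (3 ± √89) / 4.
So v = 3/4 + √(89)/4 ≈ 3.1085 or v = 3/4 - √(89)/4 ≈ -1.6085.

v = -1.6085 or v = 3.1085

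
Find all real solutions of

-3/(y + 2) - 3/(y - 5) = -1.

y = -0.1098 or y = 9.1098

Multiply both sides by (y + 2)(y - 5):
-3(y - 5) - 3(y + 2) = -(y + 2)(y - 5).
Expand and collect terms: -y² + 9y + 1 = 0.
By the quadratic formula, y = (-9 ± √85) / -2, so y ≈ -0.1098 or y ≈ 9.1098.
Neither value makes a denominator zero (y ≠ -2, y ≠ 5), so both are valid.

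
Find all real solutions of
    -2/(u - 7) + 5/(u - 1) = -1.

u = -3.1789 or u = 8.1789

Multiply both sides by (u - 7)(u - 1):
-2(u - 1) + 5(u - 7) = -(u - 7)(u - 1).
Expand and collect terms: -u^2 + 5u + 26 = 0.
By the quadratic formula, u = (-5 +/- sqrt(129)) / -2, so u ~= -3.1789 or u ~= 8.1789.
Neither value makes a denominator zero (u != 7, u != 1), so both are valid.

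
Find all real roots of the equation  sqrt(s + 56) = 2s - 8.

Square both sides: s + 56 = (2s - 8)^2.
Expand and rearrange: 4s^2 - 33s + 8 = 0.
Solving gives s = 8 or s = 0.25.
Check each candidate in the original equation:
  s = 8: sqrt(64) = 8, while 2s - 8 = 8 — valid.
  s = 0.25: sqrt(56.25) = 7.5, while 2s - 8 = -7.5 — extraneous.

s = 8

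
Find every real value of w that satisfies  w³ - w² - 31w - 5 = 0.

Possible rational roots are divisors of -5. Testing w = -5 gives 0, so (w + 5) is a factor.
Divide: w³ - w² - 31w - 5 = (w + 5)(w² - 6w - 1).
Apply the quadratic formula to w² - 6w - 1 = 0: w = (6 ± √40)/2, i.e. w ≈ 6.1623 or w ≈ -0.1623.

w = -5 or w = -0.1623 or w = 6.1623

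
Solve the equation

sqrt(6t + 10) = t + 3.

Square both sides: 6t + 10 = (t + 3)^2.
Expand and rearrange: t^2 - 1 = 0.
Solving gives t = 1 or t = -1.
Check each candidate in the original equation:
  t = 1: sqrt(16) = 4, while t + 3 = 4 — valid.
  t = -1: sqrt(4) = 2, while t + 3 = 2 — valid.

t = -1 or t = 1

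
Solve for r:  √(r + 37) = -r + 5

Square both sides: r + 37 = (-r + 5)².
Expand and rearrange: r² - 11r - 12 = 0.
Solving gives r = 12 or r = -1.
Check each candidate in the original equation:
  r = 12: √(49) = 7, while -r + 5 = -7 — extraneous.
  r = -1: √(36) = 6, while -r + 5 = 6 — valid.

r = -1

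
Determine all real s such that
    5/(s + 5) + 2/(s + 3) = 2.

Multiply both sides by (s + 5)(s + 3):
5(s + 3) + 2(s + 5) = 2(s + 5)(s + 3).
Expand and collect terms: 2s^2 + 9s + 5 = 0.
By the quadratic formula, s = (-9 +/- sqrt(41)) / 4, so s ~= -0.6492 or s ~= -3.8508.
Neither value makes a denominator zero (s != -5, s != -3), so both are valid.

s = -3.8508 or s = -0.6492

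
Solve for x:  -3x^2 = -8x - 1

Rearrange to standard form: -3x^2 + 8x + 1 = 0.
Discriminant: (8)^2 - 4*(-3)*1 = 76.
Quadratic formula: x = (-8 +/- sqrt(76)) / (-6).
So x = 4/3 - sqrt(19)/3 ~= -0.1196 or x = 4/3 + sqrt(19)/3 ~= 2.7863.

x = -0.1196 or x = 2.7863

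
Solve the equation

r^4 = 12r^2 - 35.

r = -2.6458 or r = -2.2361 or r = 2.2361 or r = 2.6458

Let u = r^2. The equation becomes u^2 - 12u + 35 = 0.
Factor: (u - 5)(u - 7) = 0, so u = 5 or u = 7.
r^2 = 5 gives r = +/-sqrt(5) ~= +/-2.2361.
r^2 = 7 gives r = +/-sqrt(7) ~= +/-2.6458.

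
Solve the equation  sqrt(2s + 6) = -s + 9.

Square both sides: 2s + 6 = (-s + 9)^2.
Expand and rearrange: s^2 - 20s + 75 = 0.
Solving gives s = 15 or s = 5.
Check each candidate in the original equation:
  s = 15: sqrt(36) = 6, while -s + 9 = -6 — extraneous.
  s = 5: sqrt(16) = 4, while -s + 9 = 4 — valid.

s = 5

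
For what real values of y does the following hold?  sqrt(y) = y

y = 0 or y = 1

Square both sides: y = (y)^2.
Expand and rearrange: y^2 - y = 0.
Solving gives y = 1 or y = 0.
Check each candidate in the original equation:
  y = 1: sqrt(1) = 1, while y = 1 — valid.
  y = 0: sqrt(0) = 0, while y = 0 — valid.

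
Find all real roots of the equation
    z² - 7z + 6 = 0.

z = 1 or z = 6

Factor: (z - 1)(z - 6) = 0.
So z = 1 or z = 6.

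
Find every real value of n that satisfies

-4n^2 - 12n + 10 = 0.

Discriminant: (-12)^2 - 4*(-4)*10 = 304.
Quadratic formula: n = (12 +/- sqrt(304)) / (-8).
So n = -sqrt(19)/2 - 3/2 ~= -3.6794 or n = -3/2 + sqrt(19)/2 ~= 0.6794.

n = -3.6794 or n = 0.6794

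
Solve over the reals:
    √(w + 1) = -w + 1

w = 0

Square both sides: w + 1 = (-w + 1)².
Expand and rearrange: w² - 3w = 0.
Solving gives w = 3 or w = 0.
Check each candidate in the original equation:
  w = 3: √(4) = 2, while -w + 1 = -2 — extraneous.
  w = 0: √(1) = 1, while -w + 1 = 1 — valid.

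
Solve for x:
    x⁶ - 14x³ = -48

x = 1.8171 or x = 2

Let u = x³. The equation becomes u² - 14u + 48 = 0.
Factor: (u - 6)(u - 8) = 0, so u = 6 or u = 8.
x³ = 6 gives x = ∛(6) ≈ 1.8171.
x³ = 8 gives x = 2.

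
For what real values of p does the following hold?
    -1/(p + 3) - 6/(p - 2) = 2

p = -4 or p = -0.5

Multiply both sides by (p + 3)(p - 2):
-(p - 2) - 6(p + 3) = 2(p + 3)(p - 2).
Expand and collect terms: 2p² + 9p + 4 = 0.
Factor or apply the quadratic formula: p = -0.5 or p = -4.
Neither value makes a denominator zero (p ≠ -3, p ≠ 2), so both are valid.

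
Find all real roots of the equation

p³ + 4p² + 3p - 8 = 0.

p = 1

Possible rational roots are divisors of -8. Testing p = 1 gives 0, so (p - 1) is a factor.
Divide: p³ + 4p² + 3p - 8 = (p - 1)(p² + 5p + 8).
The quadratic p² + 5p + 8 has discriminant -7 < 0, so no further real roots.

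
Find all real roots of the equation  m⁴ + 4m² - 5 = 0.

m = -1 or m = 1

Let u = m². The equation becomes u² + 4u - 5 = 0.
Factor: (u + 5)(u - 1) = 0, so u = -5 or u = 1.
m² = -5 < 0 has no real solution.
m² = 1 gives m = ±1.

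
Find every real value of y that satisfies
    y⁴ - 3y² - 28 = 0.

y = -2.6458 or y = 2.6458

Let u = y². The equation becomes u² - 3u - 28 = 0.
Factor: (u + 4)(u - 7) = 0, so u = -4 or u = 7.
y² = -4 < 0 has no real solution.
y² = 7 gives y = ±√(7) ≈ ±2.6458.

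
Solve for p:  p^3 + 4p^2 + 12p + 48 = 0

p = -4

Possible rational roots are divisors of 48. Testing p = -4 gives 0, so (p + 4) is a factor.
Divide: p^3 + 4p^2 + 12p + 48 = (p + 4)(p^2 + 12).
The quadratic p^2 + 12 has discriminant -48 < 0, so no further real roots.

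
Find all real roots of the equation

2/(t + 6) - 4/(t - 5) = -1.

Multiply both sides by (t + 6)(t - 5):
2(t - 5) - 4(t + 6) = -(t + 6)(t - 5).
Expand and collect terms: -t² + t + 64 = 0.
By the quadratic formula, t = (-1 ± √257) / -2, so t ≈ -7.5156 or t ≈ 8.5156.
Neither value makes a denominator zero (t ≠ -6, t ≠ 5), so both are valid.

t = -7.5156 or t = 8.5156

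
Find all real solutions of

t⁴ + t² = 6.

t = -1.4142 or t = 1.4142

Let u = t². The equation becomes u² + u - 6 = 0.
Factor: (u + 3)(u - 2) = 0, so u = -3 or u = 2.
t² = -3 < 0 has no real solution.
t² = 2 gives t = ±√(2) ≈ ±1.4142.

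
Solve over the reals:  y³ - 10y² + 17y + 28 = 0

y = -1 or y = 4 or y = 7

Possible rational roots are divisors of 28. Testing y = 4 gives 0, so (y - 4) is a factor.
Divide: y³ - 10y² + 17y + 28 = (y - 4)(y² - 6y - 7).
Factor the quadratic: y = 7 or y = -1.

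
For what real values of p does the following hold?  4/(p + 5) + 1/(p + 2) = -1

Multiply both sides by (p + 5)(p + 2):
4(p + 2) + (p + 5) = -(p + 5)(p + 2).
Expand and collect terms: -p^2 - 12p - 23 = 0.
By the quadratic formula, p = (12 +/- sqrt(52)) / -2, so p ~= -9.6056 or p ~= -2.3944.
Neither value makes a denominator zero (p != -5, p != -2), so both are valid.

p = -9.6056 or p = -2.3944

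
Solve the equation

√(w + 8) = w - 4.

w = 8

Square both sides: w + 8 = (w - 4)².
Expand and rearrange: w² - 9w + 8 = 0.
Solving gives w = 8 or w = 1.
Check each candidate in the original equation:
  w = 8: √(16) = 4, while w - 4 = 4 — valid.
  w = 1: √(9) = 3, while w - 4 = -3 — extraneous.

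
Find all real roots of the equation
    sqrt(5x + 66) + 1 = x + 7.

Isolate the radical: sqrt(5x + 66) = x + 6.
Square both sides: 5x + 66 = (x + 6)^2.
Expand and rearrange: x^2 + 7x - 30 = 0.
Solving gives x = 3 or x = -10.
Check each candidate in the original equation:
  x = 3: sqrt(81) = 9, while x + 6 = 9 — valid.
  x = -10: sqrt(16) = 4, while x + 6 = -4 — extraneous.

x = 3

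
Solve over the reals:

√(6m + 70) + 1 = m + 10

m = -1

Isolate the radical: √(6m + 70) = m + 9.
Square both sides: 6m + 70 = (m + 9)².
Expand and rearrange: m² + 12m + 11 = 0.
Solving gives m = -1 or m = -11.
Check each candidate in the original equation:
  m = -1: √(64) = 8, while m + 9 = 8 — valid.
  m = -11: √(4) = 2, while m + 9 = -2 — extraneous.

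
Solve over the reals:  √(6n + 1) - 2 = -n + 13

n = 8

Isolate the radical: √(6n + 1) = -n + 15.
Square both sides: 6n + 1 = (-n + 15)².
Expand and rearrange: n² - 36n + 224 = 0.
Solving gives n = 28 or n = 8.
Check each candidate in the original equation:
  n = 28: √(169) = 13, while -n + 15 = -13 — extraneous.
  n = 8: √(49) = 7, while -n + 15 = 7 — valid.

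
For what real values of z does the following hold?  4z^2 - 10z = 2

Rearrange to standard form: 4z^2 - 10z - 2 = 0.
Discriminant: (-10)^2 - 4*4*(-2) = 132.
Quadratic formula: z = (10 +/- sqrt(132)) / 8.
So z = 5/4 + sqrt(33)/4 ~= 2.6861 or z = 5/4 - sqrt(33)/4 ~= -0.1861.

z = -0.1861 or z = 2.6861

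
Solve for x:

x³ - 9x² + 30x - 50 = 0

x = 5

Possible rational roots are divisors of -50. Testing x = 5 gives 0, so (x - 5) is a factor.
Divide: x³ - 9x² + 30x - 50 = (x - 5)(x² - 4x + 10).
The quadratic x² - 4x + 10 has discriminant -24 < 0, so no further real roots.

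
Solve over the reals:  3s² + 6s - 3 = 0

Discriminant: (6)² − 4·3·(-3) = 72.
Quadratic formula: s = (-6 ± √72) / 6.
So s = -1 + √(2) ≈ 0.4142 or s = -√(2) - 1 ≈ -2.4142.

s = -2.4142 or s = 0.4142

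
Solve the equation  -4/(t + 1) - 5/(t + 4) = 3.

Multiply both sides by (t + 1)(t + 4):
-4(t + 4) - 5(t + 1) = 3(t + 1)(t + 4).
Expand and collect terms: 3t^2 + 24t + 33 = 0.
By the quadratic formula, t = (-24 +/- sqrt(180)) / 6, so t ~= -1.7639 or t ~= -6.2361.
Neither value makes a denominator zero (t != -1, t != -4), so both are valid.

t = -6.2361 or t = -1.7639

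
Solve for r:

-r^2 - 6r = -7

r = -7 or r = 1

Bring every term to one side: -r^2 - 6r + 7 = 0.
Factor: -1(r - 1)(r + 7) = 0.
So r = 1 or r = -7.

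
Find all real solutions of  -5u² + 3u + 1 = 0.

u = -0.2385 or u = 0.8385

Discriminant: (3)² − 4·(-5)·1 = 29.
Quadratic formula: u = (-3 ± √29) / (-10).
So u = 3/10 - √(29)/10 ≈ -0.2385 or u = 3/10 + √(29)/10 ≈ 0.8385.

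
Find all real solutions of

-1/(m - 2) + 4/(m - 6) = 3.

Multiply both sides by (m - 2)(m - 6):
-(m - 6) + 4(m - 2) = 3(m - 2)(m - 6).
Expand and collect terms: 3m² - 27m + 38 = 0.
By the quadratic formula, m = (27 ± √273) / 6, so m ≈ 7.2538 or m ≈ 1.7462.
Neither value makes a denominator zero (m ≠ 2, m ≠ 6), so both are valid.

m = 1.7462 or m = 7.2538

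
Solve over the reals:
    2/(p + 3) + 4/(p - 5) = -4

p = -3.5661 or p = 4.0661

Multiply both sides by (p + 3)(p - 5):
2(p - 5) + 4(p + 3) = -4(p + 3)(p - 5).
Expand and collect terms: -4p^2 + 2p + 58 = 0.
By the quadratic formula, p = (-2 +/- sqrt(932)) / -8, so p ~= -3.5661 or p ~= 4.0661.
Neither value makes a denominator zero (p != -3, p != 5), so both are valid.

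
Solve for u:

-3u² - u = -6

Rearrange to standard form: -3u² - u + 6 = 0.
Discriminant: (-1)² − 4·(-3)·6 = 73.
Quadratic formula: u = (1 ± √73) / (-6).
So u = -√(73)/6 - 1/6 ≈ -1.5907 or u = -1/6 + √(73)/6 ≈ 1.2573.

u = -1.5907 or u = 1.2573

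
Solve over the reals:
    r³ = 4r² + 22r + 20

Rearrange: r³ - 4r² - 22r - 20 = 0.
Possible rational roots are divisors of -20. Testing r = -2 gives 0, so (r + 2) is a factor.
Divide: r³ - 4r² - 22r - 20 = (r + 2)(r² - 6r - 10).
Apply the quadratic formula to r² - 6r - 10 = 0: r = (6 ± √76)/2, i.e. r ≈ 7.3589 or r ≈ -1.3589.

r = -2 or r = -1.3589 or r = 7.3589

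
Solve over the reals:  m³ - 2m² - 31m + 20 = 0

Possible rational roots are divisors of 20. Testing m = -5 gives 0, so (m + 5) is a factor.
Divide: m³ - 2m² - 31m + 20 = (m + 5)(m² - 7m + 4).
Apply the quadratic formula to m² - 7m + 4 = 0: m = (7 ± √33)/2, i.e. m ≈ 6.3723 or m ≈ 0.6277.

m = -5 or m = 0.6277 or m = 6.3723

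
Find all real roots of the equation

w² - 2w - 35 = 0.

Factor: (w - 7)(w + 5) = 0.
So w = 7 or w = -5.

w = -5 or w = 7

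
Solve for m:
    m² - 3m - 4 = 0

m = -1 or m = 4

Factor: (m - 4)(m + 1) = 0.
So m = 4 or m = -1.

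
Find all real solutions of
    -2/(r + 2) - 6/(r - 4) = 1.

Multiply both sides by (r + 2)(r - 4):
-2(r - 4) - 6(r + 2) = (r + 2)(r - 4).
Expand and collect terms: r² + 6r - 4 = 0.
By the quadratic formula, r = (-6 ± √52) / 2, so r ≈ 0.6056 or r ≈ -6.6056.
Neither value makes a denominator zero (r ≠ -2, r ≠ 4), so both are valid.

r = -6.6056 or r = 0.6056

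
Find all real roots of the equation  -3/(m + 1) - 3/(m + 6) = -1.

Multiply both sides by (m + 1)(m + 6):
-3(m + 6) - 3(m + 1) = -(m + 1)(m + 6).
Expand and collect terms: -m^2 - m + 15 = 0.
By the quadratic formula, m = (1 +/- sqrt(61)) / -2, so m ~= -4.4051 or m ~= 3.4051.
Neither value makes a denominator zero (m != -1, m != -6), so both are valid.

m = -4.4051 or m = 3.4051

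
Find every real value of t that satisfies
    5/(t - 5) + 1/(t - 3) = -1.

t = -1.4495 or t = 3.4495

Multiply both sides by (t - 5)(t - 3):
5(t - 3) + (t - 5) = -(t - 5)(t - 3).
Expand and collect terms: -t² + 2t + 5 = 0.
By the quadratic formula, t = (-2 ± √24) / -2, so t ≈ -1.4495 or t ≈ 3.4495.
Neither value makes a denominator zero (t ≠ 5, t ≠ 3), so both are valid.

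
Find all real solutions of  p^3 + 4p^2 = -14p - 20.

p = -2

Rearrange: p^3 + 4p^2 + 14p + 20 = 0.
Possible rational roots are divisors of 20. Testing p = -2 gives 0, so (p + 2) is a factor.
Divide: p^3 + 4p^2 + 14p + 20 = (p + 2)(p^2 + 2p + 10).
The quadratic p^2 + 2p + 10 has discriminant -36 < 0, so no further real roots.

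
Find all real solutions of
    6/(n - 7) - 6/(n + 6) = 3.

n = -7.7614 or n = 8.7614

Multiply both sides by (n - 7)(n + 6):
6(n + 6) - 6(n - 7) = 3(n - 7)(n + 6).
Expand and collect terms: 3n² - 3n - 204 = 0.
By the quadratic formula, n = (3 ± √2457) / 6, so n ≈ 8.7614 or n ≈ -7.7614.
Neither value makes a denominator zero (n ≠ 7, n ≠ -6), so both are valid.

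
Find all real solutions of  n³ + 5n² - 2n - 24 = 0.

Possible rational roots are divisors of -24. Testing n = -3 gives 0, so (n + 3) is a factor.
Divide: n³ + 5n² - 2n - 24 = (n + 3)(n² + 2n - 8).
Factor the quadratic: n = 2 or n = -4.

n = -4 or n = -3 or n = 2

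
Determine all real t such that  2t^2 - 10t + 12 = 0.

t = 2 or t = 3

Factor: 2(t - 2)(t - 3) = 0.
So t = 2 or t = 3.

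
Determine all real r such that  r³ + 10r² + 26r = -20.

Rearrange: r³ + 10r² + 26r + 20 = 0.
Possible rational roots are divisors of 20. Testing r = -2 gives 0, so (r + 2) is a factor.
Divide: r³ + 10r² + 26r + 20 = (r + 2)(r² + 8r + 10).
Apply the quadratic formula to r² + 8r + 10 = 0: r = (-8 ± √24)/2, i.e. r ≈ -1.5505 or r ≈ -6.4495.

r = -6.4495 or r = -2 or r = -1.5505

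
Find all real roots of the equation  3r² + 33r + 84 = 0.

Factor: 3(r + 7)(r + 4) = 0.
So r = -7 or r = -4.

r = -7 or r = -4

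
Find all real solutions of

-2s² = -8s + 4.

Rearrange to standard form: -2s² + 8s - 4 = 0.
Discriminant: (8)² − 4·(-2)·(-4) = 32.
Quadratic formula: s = (-8 ± √32) / (-4).
So s = 2 - √(2) ≈ 0.5858 or s = √(2) + 2 ≈ 3.4142.

s = 0.5858 or s = 3.4142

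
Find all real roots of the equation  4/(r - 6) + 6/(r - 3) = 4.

r = 4 or r = 7.5

Multiply both sides by (r - 6)(r - 3):
4(r - 3) + 6(r - 6) = 4(r - 6)(r - 3).
Expand and collect terms: 4r^2 - 46r + 120 = 0.
Factor or apply the quadratic formula: r = 7.5 or r = 4.
Neither value makes a denominator zero (r != 6, r != 3), so both are valid.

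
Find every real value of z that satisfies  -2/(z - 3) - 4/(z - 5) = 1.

Multiply both sides by (z - 3)(z - 5):
-2(z - 5) - 4(z - 3) = (z - 3)(z - 5).
Expand and collect terms: z² - 2z - 7 = 0.
By the quadratic formula, z = (2 ± √32) / 2, so z ≈ 3.8284 or z ≈ -1.8284.
Neither value makes a denominator zero (z ≠ 3, z ≠ 5), so both are valid.

z = -1.8284 or z = 3.8284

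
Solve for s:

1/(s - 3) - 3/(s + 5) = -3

s = -3.9496 or s = 2.6163

Multiply both sides by (s - 3)(s + 5):
(s + 5) - 3(s - 3) = -3(s - 3)(s + 5).
Expand and collect terms: -3s^2 - 4s + 31 = 0.
By the quadratic formula, s = (4 +/- sqrt(388)) / -6, so s ~= -3.9496 or s ~= 2.6163.
Neither value makes a denominator zero (s != 3, s != -5), so both are valid.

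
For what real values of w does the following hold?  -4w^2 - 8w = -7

Rearrange to standard form: -4w^2 - 8w + 7 = 0.
Discriminant: (-8)^2 - 4*(-4)*7 = 176.
Quadratic formula: w = (8 +/- sqrt(176)) / (-8).
So w = -sqrt(11)/2 - 1 ~= -2.6583 or w = -1 + sqrt(11)/2 ~= 0.6583.

w = -2.6583 or w = 0.6583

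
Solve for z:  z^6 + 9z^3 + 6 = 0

z = -2.0227 or z = -0.8984

Let u = z^3. The equation becomes u^2 + 9u + 6 = 0.
By the quadratic formula, u = -9/2 + sqrt(57)/2 or u = -9/2 - sqrt(57)/2.
z^3 = -9/2 + sqrt(57)/2 gives z = -(9/2 - sqrt(57)/2)^(1/3) ~= -0.8984.
z^3 = -9/2 - sqrt(57)/2 gives z = -(sqrt(57)/2 + 9/2)^(1/3) ~= -2.0227.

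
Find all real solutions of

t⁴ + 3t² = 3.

Let u = t². The equation becomes u² + 3u - 3 = 0.
By the quadratic formula, u = -3/2 + √(21)/2 or u = -√(21)/2 - 3/2.
t² = -3/2 + √(21)/2 gives t = ±√(-3/2 + √(21)/2) ≈ ±0.8895.
t² = -√(21)/2 - 3/2 < 0 has no real solution.

t = -0.8895 or t = 0.8895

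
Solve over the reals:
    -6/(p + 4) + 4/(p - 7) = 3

Multiply both sides by (p + 4)(p - 7):
-6(p - 7) + 4(p + 4) = 3(p + 4)(p - 7).
Expand and collect terms: 3p² - 7p - 142 = 0.
By the quadratic formula, p = (7 ± √1753) / 6, so p ≈ 8.1448 or p ≈ -5.8115.
Neither value makes a denominator zero (p ≠ -4, p ≠ 7), so both are valid.

p = -5.8115 or p = 8.1448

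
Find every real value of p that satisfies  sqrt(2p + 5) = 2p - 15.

Square both sides: 2p + 5 = (2p - 15)^2.
Expand and rearrange: 4p^2 - 62p + 220 = 0.
Solving gives p = 10 or p = 5.5.
Check each candidate in the original equation:
  p = 10: sqrt(25) = 5, while 2p - 15 = 5 — valid.
  p = 5.5: sqrt(16) = 4, while 2p - 15 = -4 — extraneous.

p = 10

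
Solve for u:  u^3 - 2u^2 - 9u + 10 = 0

Possible rational roots are divisors of 10. Testing u = 1 gives 0, so (u - 1) is a factor.
Divide: u^3 - 2u^2 - 9u + 10 = (u - 1)(u^2 - u - 10).
Apply the quadratic formula to u^2 - u - 10 = 0: u = (1 +/- sqrt(41))/2, i.e. u ~= 3.7016 or u ~= -2.7016.

u = -2.7016 or u = 1 or u = 3.7016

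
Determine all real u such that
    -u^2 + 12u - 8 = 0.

u = 0.7085 or u = 11.2915

Discriminant: (12)^2 - 4*(-1)*(-8) = 112.
Quadratic formula: u = (-12 +/- sqrt(112)) / (-2).
So u = 6 - 2*sqrt(7) ~= 0.7085 or u = 2*sqrt(7) + 6 ~= 11.2915.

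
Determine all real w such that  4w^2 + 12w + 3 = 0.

w = -2.7247 or w = -0.2753

Discriminant: (12)^2 - 4*4*3 = 96.
Quadratic formula: w = (-12 +/- sqrt(96)) / 8.
So w = -3/2 + sqrt(6)/2 ~= -0.2753 or w = -3/2 - sqrt(6)/2 ~= -2.7247.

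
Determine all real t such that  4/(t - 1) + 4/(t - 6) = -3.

t = -0.6667 or t = 5

Multiply both sides by (t - 1)(t - 6):
4(t - 6) + 4(t - 1) = -3(t - 1)(t - 6).
Expand and collect terms: -3t² + 13t + 10 = 0.
Factor or apply the quadratic formula: t = -0.6667 or t = 5.
Neither value makes a denominator zero (t ≠ 1, t ≠ 6), so both are valid.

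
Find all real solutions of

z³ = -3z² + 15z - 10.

Rearrange: z³ + 3z² - 15z + 10 = 0.
Possible rational roots are divisors of 10. Testing z = 2 gives 0, so (z - 2) is a factor.
Divide: z³ + 3z² - 15z + 10 = (z - 2)(z² + 5z - 5).
Apply the quadratic formula to z² + 5z - 5 = 0: z = (-5 ± √45)/2, i.e. z ≈ 0.8541 or z ≈ -5.8541.

z = -5.8541 or z = 0.8541 or z = 2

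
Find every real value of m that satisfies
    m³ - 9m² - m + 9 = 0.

m = -1 or m = 1 or m = 9

Possible rational roots are divisors of 9. Testing m = 1 gives 0, so (m - 1) is a factor.
Divide: m³ - 9m² - m + 9 = (m - 1)(m² - 8m - 9).
Factor the quadratic: m = 9 or m = -1.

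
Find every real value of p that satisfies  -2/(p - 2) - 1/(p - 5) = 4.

Multiply both sides by (p - 2)(p - 5):
-2(p - 5) - (p - 2) = 4(p - 2)(p - 5).
Expand and collect terms: 4p^2 - 25p + 28 = 0.
By the quadratic formula, p = (25 +/- sqrt(177)) / 8, so p ~= 4.788 or p ~= 1.462.
Neither value makes a denominator zero (p != 2, p != 5), so both are valid.

p = 1.462 or p = 4.788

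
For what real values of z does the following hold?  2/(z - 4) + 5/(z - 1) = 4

z = 2 or z = 4.75

Multiply both sides by (z - 4)(z - 1):
2(z - 1) + 5(z - 4) = 4(z - 4)(z - 1).
Expand and collect terms: 4z^2 - 27z + 38 = 0.
Factor or apply the quadratic formula: z = 4.75 or z = 2.
Neither value makes a denominator zero (z != 4, z != 1), so both are valid.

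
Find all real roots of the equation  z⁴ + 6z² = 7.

z = -1 or z = 1

Let u = z². The equation becomes u² + 6u - 7 = 0.
Factor: (u + 7)(u - 1) = 0, so u = -7 or u = 1.
z² = -7 < 0 has no real solution.
z² = 1 gives z = ±1.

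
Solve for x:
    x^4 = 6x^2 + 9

x = -2.6912 or x = 2.6912

Let u = x^2. The equation becomes u^2 - 6u - 9 = 0.
By the quadratic formula, u = 3 + 3*sqrt(2) or u = 3 - 3*sqrt(2).
x^2 = 3 + 3*sqrt(2) gives x = +/-sqrt(3 + 3*sqrt(2)) ~= +/-2.6912.
x^2 = 3 - 3*sqrt(2) < 0 has no real solution.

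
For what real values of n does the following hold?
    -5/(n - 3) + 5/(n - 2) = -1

Multiply both sides by (n - 3)(n - 2):
-5(n - 2) + 5(n - 3) = -(n - 3)(n - 2).
Expand and collect terms: -n^2 + 5n - 1 = 0.
By the quadratic formula, n = (-5 +/- sqrt(21)) / -2, so n ~= 0.2087 or n ~= 4.7913.
Neither value makes a denominator zero (n != 3, n != 2), so both are valid.

n = 0.2087 or n = 4.7913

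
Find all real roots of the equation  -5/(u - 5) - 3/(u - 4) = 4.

u = 2.5 or u = 4.5

Multiply both sides by (u - 5)(u - 4):
-5(u - 4) - 3(u - 5) = 4(u - 5)(u - 4).
Expand and collect terms: 4u² - 28u + 45 = 0.
Factor or apply the quadratic formula: u = 4.5 or u = 2.5.
Neither value makes a denominator zero (u ≠ 5, u ≠ 4), so both are valid.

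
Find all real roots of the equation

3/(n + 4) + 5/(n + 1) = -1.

n = -10.4051 or n = -2.5949

Multiply both sides by (n + 4)(n + 1):
3(n + 1) + 5(n + 4) = -(n + 4)(n + 1).
Expand and collect terms: -n^2 - 13n - 27 = 0.
By the quadratic formula, n = (13 +/- sqrt(61)) / -2, so n ~= -10.4051 or n ~= -2.5949.
Neither value makes a denominator zero (n != -4, n != -1), so both are valid.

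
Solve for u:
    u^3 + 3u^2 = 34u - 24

Rearrange: u^3 + 3u^2 - 34u + 24 = 0.
Possible rational roots are divisors of 24. Testing u = 4 gives 0, so (u - 4) is a factor.
Divide: u^3 + 3u^2 - 34u + 24 = (u - 4)(u^2 + 7u - 6).
Apply the quadratic formula to u^2 + 7u - 6 = 0: u = (-7 +/- sqrt(73))/2, i.e. u ~= 0.772 or u ~= -7.772.

u = -7.772 or u = 0.772 or u = 4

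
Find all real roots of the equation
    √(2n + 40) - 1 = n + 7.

n = -2

Isolate the radical: √(2n + 40) = n + 8.
Square both sides: 2n + 40 = (n + 8)².
Expand and rearrange: n² + 14n + 24 = 0.
Solving gives n = -2 or n = -12.
Check each candidate in the original equation:
  n = -2: √(36) = 6, while n + 8 = 6 — valid.
  n = -12: √(16) = 4, while n + 8 = -4 — extraneous.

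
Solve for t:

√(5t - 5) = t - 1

t = 1 or t = 6

Square both sides: 5t - 5 = (t - 1)².
Expand and rearrange: t² - 7t + 6 = 0.
Solving gives t = 6 or t = 1.
Check each candidate in the original equation:
  t = 6: √(25) = 5, while t - 1 = 5 — valid.
  t = 1: √(0) = 0, while t - 1 = 0 — valid.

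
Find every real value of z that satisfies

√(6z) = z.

z = 0 or z = 6

Square both sides: 6z = (z)².
Expand and rearrange: z² - 6z = 0.
Solving gives z = 6 or z = 0.
Check each candidate in the original equation:
  z = 6: √(36) = 6, while z = 6 — valid.
  z = 0: √(0) = 0, while z = 0 — valid.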